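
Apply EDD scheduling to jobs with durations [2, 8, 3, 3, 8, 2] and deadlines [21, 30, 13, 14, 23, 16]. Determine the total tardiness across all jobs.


Sort by due date (EDD order): [(3, 13), (3, 14), (2, 16), (2, 21), (8, 23), (8, 30)]
Compute completion times and tardiness:
  Job 1: p=3, d=13, C=3, tardiness=max(0,3-13)=0
  Job 2: p=3, d=14, C=6, tardiness=max(0,6-14)=0
  Job 3: p=2, d=16, C=8, tardiness=max(0,8-16)=0
  Job 4: p=2, d=21, C=10, tardiness=max(0,10-21)=0
  Job 5: p=8, d=23, C=18, tardiness=max(0,18-23)=0
  Job 6: p=8, d=30, C=26, tardiness=max(0,26-30)=0
Total tardiness = 0

0


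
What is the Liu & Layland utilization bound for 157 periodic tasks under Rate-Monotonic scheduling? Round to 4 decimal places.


Compute 2^(1/157) = 1.0044247104
Subtract 1: 1.0044247104 - 1 = 0.0044247104
Multiply by n: 157 * 0.0044247104 = 0.6946795328
Round to 4 dp: 0.6947

0.6947


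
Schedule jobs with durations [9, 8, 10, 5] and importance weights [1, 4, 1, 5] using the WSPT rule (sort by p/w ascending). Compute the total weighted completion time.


Compute p/w ratios and sort ascending (WSPT): [(5, 5), (8, 4), (9, 1), (10, 1)]
Compute weighted completion times:
  Job (p=5,w=5): C=5, w*C=5*5=25
  Job (p=8,w=4): C=13, w*C=4*13=52
  Job (p=9,w=1): C=22, w*C=1*22=22
  Job (p=10,w=1): C=32, w*C=1*32=32
Total weighted completion time = 131

131


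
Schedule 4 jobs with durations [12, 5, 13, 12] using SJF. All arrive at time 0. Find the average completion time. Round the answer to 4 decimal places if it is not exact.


SJF order (ascending): [5, 12, 12, 13]
Completion times:
  Job 1: burst=5, C=5
  Job 2: burst=12, C=17
  Job 3: burst=12, C=29
  Job 4: burst=13, C=42
Average completion = 93/4 = 23.25

23.25


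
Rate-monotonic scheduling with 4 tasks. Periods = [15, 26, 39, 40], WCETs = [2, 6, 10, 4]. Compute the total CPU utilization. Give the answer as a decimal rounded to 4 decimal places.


Compute individual utilizations (exact fractions):
  Task 1: C/T = 2/15 (approx. 0.1333)
  Task 2: C/T = 6/26 = 3/13 (approx. 0.2308)
  Task 3: C/T = 10/39 (approx. 0.2564)
  Task 4: C/T = 4/40 = 1/10 (approx. 0.1)
Total utilization U = 2/15 + 3/13 + 10/39 + 1/10 = 281/390
Rounded to 4 decimal places: U = 0.7205
RM (Liu & Layland) bound for 4 tasks = 0.756828; compare with U = 281/390 (approx. 0.720513)
U <= bound, so schedulable by RM sufficient condition.

0.7205


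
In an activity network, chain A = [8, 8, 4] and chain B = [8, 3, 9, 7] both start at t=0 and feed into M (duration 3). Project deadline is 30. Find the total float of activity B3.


Forward pass: ES(B3) = sum of predecessors on chain B = 11
EF = ES + duration = 11 + 9 = 20
Backward pass: LF(M) = deadline = 30; LS(M) = 30 - 3 = 27
LF(B3) = LS(M) - sum(successors on chain B) = 27 - 7 = 20
LS = LF - duration = 20 - 9 = 11
Total float = LS - ES = 11 - 11 = 0

0


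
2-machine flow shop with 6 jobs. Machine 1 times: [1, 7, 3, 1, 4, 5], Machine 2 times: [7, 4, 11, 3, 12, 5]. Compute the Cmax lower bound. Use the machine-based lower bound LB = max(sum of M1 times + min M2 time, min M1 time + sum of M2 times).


LB1 = sum(M1 times) + min(M2 times) = 21 + 3 = 24
LB2 = min(M1 times) + sum(M2 times) = 1 + 42 = 43
Lower bound = max(LB1, LB2) = max(24, 43) = 43

43


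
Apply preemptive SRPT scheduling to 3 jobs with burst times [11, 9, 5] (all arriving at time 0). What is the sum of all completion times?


Since all jobs arrive at t=0, SRPT equals SPT ordering.
SPT order: [5, 9, 11]
Completion times:
  Job 1: p=5, C=5
  Job 2: p=9, C=14
  Job 3: p=11, C=25
Total completion time = 5 + 14 + 25 = 44

44


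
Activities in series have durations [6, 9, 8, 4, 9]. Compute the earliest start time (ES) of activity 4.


Activity 4 starts after activities 1 through 3 complete.
Predecessor durations: [6, 9, 8]
ES = 6 + 9 + 8 = 23

23


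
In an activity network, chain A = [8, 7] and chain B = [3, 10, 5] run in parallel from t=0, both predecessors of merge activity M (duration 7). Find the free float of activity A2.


ES(A2) = sum of predecessors on chain A = 8
EF(A2) = ES + duration = 8 + 7 = 15
Successor of A2 is M. ES(M) = max(sum(A), sum(B)) = max(15, 18) = 18
Free float = ES(successor) - EF(current) = 18 - 15 = 3

3


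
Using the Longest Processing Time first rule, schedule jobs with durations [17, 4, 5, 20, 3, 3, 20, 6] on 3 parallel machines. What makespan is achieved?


Sort jobs in decreasing order (LPT): [20, 20, 17, 6, 5, 4, 3, 3]
Assign each job to the least loaded machine:
  Machine 1: jobs [20, 5], load = 25
  Machine 2: jobs [20, 4, 3], load = 27
  Machine 3: jobs [17, 6, 3], load = 26
Makespan = max load = 27

27


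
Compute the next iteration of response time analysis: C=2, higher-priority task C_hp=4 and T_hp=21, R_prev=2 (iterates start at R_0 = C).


R_next = C + ceil(R_prev / T_hp) * C_hp
ceil(2 / 21) = ceil(0.0952) = 1
Interference = 1 * 4 = 4
R_next = 2 + 4 = 6

6


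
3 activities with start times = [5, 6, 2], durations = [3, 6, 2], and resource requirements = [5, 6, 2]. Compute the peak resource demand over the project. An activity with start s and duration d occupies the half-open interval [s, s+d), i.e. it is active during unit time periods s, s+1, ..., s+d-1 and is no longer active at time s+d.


Each activity i is active on [start_i, start_i + duration_i).
Compute total resource usage per time slot:
  t=0: active resources = [], total = 0
  t=1: active resources = [], total = 0
  t=2: active resources = [2], total = 2
  t=3: active resources = [2], total = 2
  t=4: active resources = [], total = 0
  t=5: active resources = [5], total = 5
  t=6: active resources = [5, 6], total = 11
  t=7: active resources = [5, 6], total = 11
  t=8: active resources = [6], total = 6
  t=9: active resources = [6], total = 6
  t=10: active resources = [6], total = 6
  t=11: active resources = [6], total = 6
Peak resource demand = 11

11


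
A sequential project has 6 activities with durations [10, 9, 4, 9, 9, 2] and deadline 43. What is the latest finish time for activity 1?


LF(activity 1) = deadline - sum of successor durations
Successors: activities 2 through 6 with durations [9, 4, 9, 9, 2]
Sum of successor durations = 33
LF = 43 - 33 = 10

10


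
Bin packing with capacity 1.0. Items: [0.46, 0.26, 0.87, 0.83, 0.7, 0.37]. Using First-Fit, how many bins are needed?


Place items sequentially using First-Fit:
  Item 0.46 -> new Bin 1
  Item 0.26 -> Bin 1 (now 0.72)
  Item 0.87 -> new Bin 2
  Item 0.83 -> new Bin 3
  Item 0.7 -> new Bin 4
  Item 0.37 -> new Bin 5
Total bins used = 5

5


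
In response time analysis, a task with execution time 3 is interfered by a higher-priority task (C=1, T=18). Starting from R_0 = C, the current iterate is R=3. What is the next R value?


R_next = C + ceil(R_prev / T_hp) * C_hp
ceil(3 / 18) = ceil(0.1667) = 1
Interference = 1 * 1 = 1
R_next = 3 + 1 = 4

4


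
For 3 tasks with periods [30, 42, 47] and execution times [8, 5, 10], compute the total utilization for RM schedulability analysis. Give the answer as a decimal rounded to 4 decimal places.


Compute individual utilizations (exact fractions):
  Task 1: C/T = 8/30 = 4/15 (approx. 0.2667)
  Task 2: C/T = 5/42 (approx. 0.119)
  Task 3: C/T = 10/47 (approx. 0.2128)
Total utilization U = 4/15 + 5/42 + 10/47 = 1969/3290
Rounded to 4 decimal places: U = 0.5985
RM (Liu & Layland) bound for 3 tasks = 0.779763; compare with U = 1969/3290 (approx. 0.598480)
U <= bound, so schedulable by RM sufficient condition.

0.5985


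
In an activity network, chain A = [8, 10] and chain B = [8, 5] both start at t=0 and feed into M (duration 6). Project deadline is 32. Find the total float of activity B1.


Forward pass: ES(B1) = sum of predecessors on chain B = 0
EF = ES + duration = 0 + 8 = 8
Backward pass: LF(M) = deadline = 32; LS(M) = 32 - 6 = 26
LF(B1) = LS(M) - sum(successors on chain B) = 26 - 5 = 21
LS = LF - duration = 21 - 8 = 13
Total float = LS - ES = 13 - 0 = 13

13


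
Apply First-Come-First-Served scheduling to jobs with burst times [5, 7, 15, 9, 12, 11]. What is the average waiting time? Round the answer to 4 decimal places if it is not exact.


FCFS order (as given): [5, 7, 15, 9, 12, 11]
Waiting times:
  Job 1: wait = 0
  Job 2: wait = 5
  Job 3: wait = 12
  Job 4: wait = 27
  Job 5: wait = 36
  Job 6: wait = 48
Sum of waiting times = 128
Average waiting time = 128/6 = 21.3333

21.3333


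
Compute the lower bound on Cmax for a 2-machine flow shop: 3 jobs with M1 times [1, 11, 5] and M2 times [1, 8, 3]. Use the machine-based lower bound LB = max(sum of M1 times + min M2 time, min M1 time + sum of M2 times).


LB1 = sum(M1 times) + min(M2 times) = 17 + 1 = 18
LB2 = min(M1 times) + sum(M2 times) = 1 + 12 = 13
Lower bound = max(LB1, LB2) = max(18, 13) = 18

18


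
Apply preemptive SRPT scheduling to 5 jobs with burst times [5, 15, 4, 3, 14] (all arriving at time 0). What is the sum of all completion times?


Since all jobs arrive at t=0, SRPT equals SPT ordering.
SPT order: [3, 4, 5, 14, 15]
Completion times:
  Job 1: p=3, C=3
  Job 2: p=4, C=7
  Job 3: p=5, C=12
  Job 4: p=14, C=26
  Job 5: p=15, C=41
Total completion time = 3 + 7 + 12 + 26 + 41 = 89

89


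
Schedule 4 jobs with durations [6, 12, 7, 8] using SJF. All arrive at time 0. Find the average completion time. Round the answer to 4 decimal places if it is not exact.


SJF order (ascending): [6, 7, 8, 12]
Completion times:
  Job 1: burst=6, C=6
  Job 2: burst=7, C=13
  Job 3: burst=8, C=21
  Job 4: burst=12, C=33
Average completion = 73/4 = 18.25

18.25


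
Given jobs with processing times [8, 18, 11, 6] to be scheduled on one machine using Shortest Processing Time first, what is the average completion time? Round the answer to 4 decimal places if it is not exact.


Sort jobs by processing time (SPT order): [6, 8, 11, 18]
Compute completion times sequentially:
  Job 1: processing = 6, completes at 6
  Job 2: processing = 8, completes at 14
  Job 3: processing = 11, completes at 25
  Job 4: processing = 18, completes at 43
Sum of completion times = 88
Average completion time = 88/4 = 22.0

22.0


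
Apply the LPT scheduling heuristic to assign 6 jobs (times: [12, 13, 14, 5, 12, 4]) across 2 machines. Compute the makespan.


Sort jobs in decreasing order (LPT): [14, 13, 12, 12, 5, 4]
Assign each job to the least loaded machine:
  Machine 1: jobs [14, 12, 4], load = 30
  Machine 2: jobs [13, 12, 5], load = 30
Makespan = max load = 30

30


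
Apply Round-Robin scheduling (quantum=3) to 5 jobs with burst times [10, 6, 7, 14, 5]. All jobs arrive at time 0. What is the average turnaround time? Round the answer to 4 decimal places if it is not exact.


Time quantum = 3
Execution trace:
  J1 runs 3 units, time = 3
  J2 runs 3 units, time = 6
  J3 runs 3 units, time = 9
  J4 runs 3 units, time = 12
  J5 runs 3 units, time = 15
  J1 runs 3 units, time = 18
  J2 runs 3 units, time = 21
  J3 runs 3 units, time = 24
  J4 runs 3 units, time = 27
  J5 runs 2 units, time = 29
  J1 runs 3 units, time = 32
  J3 runs 1 units, time = 33
  J4 runs 3 units, time = 36
  J1 runs 1 units, time = 37
  J4 runs 3 units, time = 40
  J4 runs 2 units, time = 42
Finish times: [37, 21, 33, 42, 29]
Average turnaround = 162/5 = 32.4

32.4


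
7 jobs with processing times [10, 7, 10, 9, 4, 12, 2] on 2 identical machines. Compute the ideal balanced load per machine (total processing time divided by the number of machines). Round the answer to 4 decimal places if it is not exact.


Total processing time = 10 + 7 + 10 + 9 + 4 + 12 + 2 = 54
Number of machines = 2
Ideal balanced load = 54 / 2 = 27.0

27.0


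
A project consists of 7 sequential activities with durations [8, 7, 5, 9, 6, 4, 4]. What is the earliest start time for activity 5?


Activity 5 starts after activities 1 through 4 complete.
Predecessor durations: [8, 7, 5, 9]
ES = 8 + 7 + 5 + 9 = 29

29


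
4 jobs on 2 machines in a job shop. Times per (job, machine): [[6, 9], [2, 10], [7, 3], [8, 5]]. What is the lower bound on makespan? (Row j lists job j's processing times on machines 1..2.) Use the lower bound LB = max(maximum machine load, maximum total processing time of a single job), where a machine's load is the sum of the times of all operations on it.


Machine loads:
  Machine 1: 6 + 2 + 7 + 8 = 23
  Machine 2: 9 + 10 + 3 + 5 = 27
Max machine load = 27
Job totals:
  Job 1: 15
  Job 2: 12
  Job 3: 10
  Job 4: 13
Max job total = 15
Lower bound = max(27, 15) = 27

27


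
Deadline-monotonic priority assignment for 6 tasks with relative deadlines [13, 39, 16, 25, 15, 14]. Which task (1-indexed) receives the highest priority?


Sort tasks by relative deadline (ascending):
  Task 1: deadline = 13
  Task 6: deadline = 14
  Task 5: deadline = 15
  Task 3: deadline = 16
  Task 4: deadline = 25
  Task 2: deadline = 39
Priority order (highest first): [1, 6, 5, 3, 4, 2]
Highest priority task = 1

1


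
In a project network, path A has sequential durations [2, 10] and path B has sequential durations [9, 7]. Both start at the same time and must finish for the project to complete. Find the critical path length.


Path A total = 2 + 10 = 12
Path B total = 9 + 7 = 16
Critical path = longest path = max(12, 16) = 16

16


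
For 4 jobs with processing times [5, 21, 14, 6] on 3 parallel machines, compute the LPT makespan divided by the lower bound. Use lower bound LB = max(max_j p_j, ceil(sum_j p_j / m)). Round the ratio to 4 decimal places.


LPT order: [21, 14, 6, 5]
Machine loads after assignment: [21, 14, 11]
LPT makespan = 21
Lower bound = max(max_job, ceil(total/3)) = max(21, 16) = 21
Ratio = 21 / 21 = 1.0

1.0


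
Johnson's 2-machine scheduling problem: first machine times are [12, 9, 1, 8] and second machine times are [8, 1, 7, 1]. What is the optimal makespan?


Apply Johnson's rule:
  Group 1 (a <= b): [(3, 1, 7)]
  Group 2 (a > b): [(1, 12, 8), (2, 9, 1), (4, 8, 1)]
Optimal job order: [3, 1, 2, 4]
Schedule:
  Job 3: M1 done at 1, M2 done at 8
  Job 1: M1 done at 13, M2 done at 21
  Job 2: M1 done at 22, M2 done at 23
  Job 4: M1 done at 30, M2 done at 31
Makespan = 31

31


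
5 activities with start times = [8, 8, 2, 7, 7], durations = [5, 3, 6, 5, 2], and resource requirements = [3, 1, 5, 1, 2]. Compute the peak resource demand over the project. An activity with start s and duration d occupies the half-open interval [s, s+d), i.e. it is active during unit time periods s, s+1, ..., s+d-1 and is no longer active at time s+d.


Each activity i is active on [start_i, start_i + duration_i).
Compute total resource usage per time slot:
  t=0: active resources = [], total = 0
  t=1: active resources = [], total = 0
  t=2: active resources = [5], total = 5
  t=3: active resources = [5], total = 5
  t=4: active resources = [5], total = 5
  t=5: active resources = [5], total = 5
  t=6: active resources = [5], total = 5
  t=7: active resources = [5, 1, 2], total = 8
  t=8: active resources = [3, 1, 1, 2], total = 7
  t=9: active resources = [3, 1, 1], total = 5
  t=10: active resources = [3, 1, 1], total = 5
  t=11: active resources = [3, 1], total = 4
  t=12: active resources = [3], total = 3
Peak resource demand = 8

8


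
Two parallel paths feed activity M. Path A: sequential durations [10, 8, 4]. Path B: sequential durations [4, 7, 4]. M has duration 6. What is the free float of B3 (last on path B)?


ES(B3) = sum of predecessors on chain B = 11
EF(B3) = ES + duration = 11 + 4 = 15
Successor of B3 is M. ES(M) = max(sum(A), sum(B)) = max(22, 15) = 22
Free float = ES(successor) - EF(current) = 22 - 15 = 7

7


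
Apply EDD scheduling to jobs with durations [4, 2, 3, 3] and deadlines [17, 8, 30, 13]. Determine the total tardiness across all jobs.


Sort by due date (EDD order): [(2, 8), (3, 13), (4, 17), (3, 30)]
Compute completion times and tardiness:
  Job 1: p=2, d=8, C=2, tardiness=max(0,2-8)=0
  Job 2: p=3, d=13, C=5, tardiness=max(0,5-13)=0
  Job 3: p=4, d=17, C=9, tardiness=max(0,9-17)=0
  Job 4: p=3, d=30, C=12, tardiness=max(0,12-30)=0
Total tardiness = 0

0


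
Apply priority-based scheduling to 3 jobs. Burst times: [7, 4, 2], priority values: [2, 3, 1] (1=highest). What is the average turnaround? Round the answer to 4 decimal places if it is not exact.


Sort by priority (ascending = highest first):
Order: [(1, 2), (2, 7), (3, 4)]
Completion times:
  Priority 1, burst=2, C=2
  Priority 2, burst=7, C=9
  Priority 3, burst=4, C=13
Average turnaround = 24/3 = 8.0

8.0


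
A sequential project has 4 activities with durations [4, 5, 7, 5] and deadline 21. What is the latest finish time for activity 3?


LF(activity 3) = deadline - sum of successor durations
Successors: activities 4 through 4 with durations [5]
Sum of successor durations = 5
LF = 21 - 5 = 16

16


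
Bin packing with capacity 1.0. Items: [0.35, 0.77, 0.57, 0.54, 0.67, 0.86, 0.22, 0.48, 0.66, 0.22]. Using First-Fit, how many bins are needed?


Place items sequentially using First-Fit:
  Item 0.35 -> new Bin 1
  Item 0.77 -> new Bin 2
  Item 0.57 -> Bin 1 (now 0.92)
  Item 0.54 -> new Bin 3
  Item 0.67 -> new Bin 4
  Item 0.86 -> new Bin 5
  Item 0.22 -> Bin 2 (now 0.99)
  Item 0.48 -> new Bin 6
  Item 0.66 -> new Bin 7
  Item 0.22 -> Bin 3 (now 0.76)
Total bins used = 7

7


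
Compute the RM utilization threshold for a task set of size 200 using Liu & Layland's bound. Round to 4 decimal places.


Compute 2^(1/200) = 1.0034717485
Subtract 1: 1.0034717485 - 1 = 0.0034717485
Multiply by n: 200 * 0.0034717485 = 0.6943497000
Round to 4 dp: 0.6943

0.6943


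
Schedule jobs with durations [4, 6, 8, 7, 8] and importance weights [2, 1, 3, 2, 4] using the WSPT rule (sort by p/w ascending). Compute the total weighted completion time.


Compute p/w ratios and sort ascending (WSPT): [(4, 2), (8, 4), (8, 3), (7, 2), (6, 1)]
Compute weighted completion times:
  Job (p=4,w=2): C=4, w*C=2*4=8
  Job (p=8,w=4): C=12, w*C=4*12=48
  Job (p=8,w=3): C=20, w*C=3*20=60
  Job (p=7,w=2): C=27, w*C=2*27=54
  Job (p=6,w=1): C=33, w*C=1*33=33
Total weighted completion time = 203

203


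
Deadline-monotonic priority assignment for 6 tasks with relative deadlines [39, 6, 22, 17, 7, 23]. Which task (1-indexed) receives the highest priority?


Sort tasks by relative deadline (ascending):
  Task 2: deadline = 6
  Task 5: deadline = 7
  Task 4: deadline = 17
  Task 3: deadline = 22
  Task 6: deadline = 23
  Task 1: deadline = 39
Priority order (highest first): [2, 5, 4, 3, 6, 1]
Highest priority task = 2

2


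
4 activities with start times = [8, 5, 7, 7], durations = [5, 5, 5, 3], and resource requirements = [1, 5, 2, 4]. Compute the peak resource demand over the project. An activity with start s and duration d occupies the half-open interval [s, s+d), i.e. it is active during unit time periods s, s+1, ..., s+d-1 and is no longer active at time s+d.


Each activity i is active on [start_i, start_i + duration_i).
Compute total resource usage per time slot:
  t=0: active resources = [], total = 0
  t=1: active resources = [], total = 0
  t=2: active resources = [], total = 0
  t=3: active resources = [], total = 0
  t=4: active resources = [], total = 0
  t=5: active resources = [5], total = 5
  t=6: active resources = [5], total = 5
  t=7: active resources = [5, 2, 4], total = 11
  t=8: active resources = [1, 5, 2, 4], total = 12
  t=9: active resources = [1, 5, 2, 4], total = 12
  t=10: active resources = [1, 2], total = 3
  t=11: active resources = [1, 2], total = 3
  t=12: active resources = [1], total = 1
Peak resource demand = 12

12


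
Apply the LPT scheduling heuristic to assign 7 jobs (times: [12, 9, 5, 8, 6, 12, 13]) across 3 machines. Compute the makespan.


Sort jobs in decreasing order (LPT): [13, 12, 12, 9, 8, 6, 5]
Assign each job to the least loaded machine:
  Machine 1: jobs [13, 6, 5], load = 24
  Machine 2: jobs [12, 9], load = 21
  Machine 3: jobs [12, 8], load = 20
Makespan = max load = 24

24


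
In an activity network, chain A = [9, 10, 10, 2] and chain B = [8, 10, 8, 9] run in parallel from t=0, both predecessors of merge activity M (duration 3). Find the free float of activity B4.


ES(B4) = sum of predecessors on chain B = 26
EF(B4) = ES + duration = 26 + 9 = 35
Successor of B4 is M. ES(M) = max(sum(A), sum(B)) = max(31, 35) = 35
Free float = ES(successor) - EF(current) = 35 - 35 = 0

0


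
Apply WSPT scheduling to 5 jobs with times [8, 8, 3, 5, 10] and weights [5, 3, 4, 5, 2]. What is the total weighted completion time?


Compute p/w ratios and sort ascending (WSPT): [(3, 4), (5, 5), (8, 5), (8, 3), (10, 2)]
Compute weighted completion times:
  Job (p=3,w=4): C=3, w*C=4*3=12
  Job (p=5,w=5): C=8, w*C=5*8=40
  Job (p=8,w=5): C=16, w*C=5*16=80
  Job (p=8,w=3): C=24, w*C=3*24=72
  Job (p=10,w=2): C=34, w*C=2*34=68
Total weighted completion time = 272

272


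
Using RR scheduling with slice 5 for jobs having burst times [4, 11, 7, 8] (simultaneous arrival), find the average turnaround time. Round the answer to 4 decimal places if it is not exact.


Time quantum = 5
Execution trace:
  J1 runs 4 units, time = 4
  J2 runs 5 units, time = 9
  J3 runs 5 units, time = 14
  J4 runs 5 units, time = 19
  J2 runs 5 units, time = 24
  J3 runs 2 units, time = 26
  J4 runs 3 units, time = 29
  J2 runs 1 units, time = 30
Finish times: [4, 30, 26, 29]
Average turnaround = 89/4 = 22.25

22.25


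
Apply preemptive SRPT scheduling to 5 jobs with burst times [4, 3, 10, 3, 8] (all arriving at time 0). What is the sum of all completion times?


Since all jobs arrive at t=0, SRPT equals SPT ordering.
SPT order: [3, 3, 4, 8, 10]
Completion times:
  Job 1: p=3, C=3
  Job 2: p=3, C=6
  Job 3: p=4, C=10
  Job 4: p=8, C=18
  Job 5: p=10, C=28
Total completion time = 3 + 6 + 10 + 18 + 28 = 65

65


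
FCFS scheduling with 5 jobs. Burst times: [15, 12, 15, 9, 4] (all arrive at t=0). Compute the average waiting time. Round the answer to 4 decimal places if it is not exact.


FCFS order (as given): [15, 12, 15, 9, 4]
Waiting times:
  Job 1: wait = 0
  Job 2: wait = 15
  Job 3: wait = 27
  Job 4: wait = 42
  Job 5: wait = 51
Sum of waiting times = 135
Average waiting time = 135/5 = 27.0

27.0


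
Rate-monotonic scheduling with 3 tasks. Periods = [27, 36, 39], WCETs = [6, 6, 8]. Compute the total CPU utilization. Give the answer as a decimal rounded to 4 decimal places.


Compute individual utilizations (exact fractions):
  Task 1: C/T = 6/27 = 2/9 (approx. 0.2222)
  Task 2: C/T = 6/36 = 1/6 (approx. 0.1667)
  Task 3: C/T = 8/39 (approx. 0.2051)
Total utilization U = 2/9 + 1/6 + 8/39 = 139/234
Rounded to 4 decimal places: U = 0.5940
RM (Liu & Layland) bound for 3 tasks = 0.779763; compare with U = 139/234 (approx. 0.594017)
U <= bound, so schedulable by RM sufficient condition.

0.5940


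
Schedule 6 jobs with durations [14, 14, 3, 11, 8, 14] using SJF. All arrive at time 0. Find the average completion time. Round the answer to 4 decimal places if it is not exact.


SJF order (ascending): [3, 8, 11, 14, 14, 14]
Completion times:
  Job 1: burst=3, C=3
  Job 2: burst=8, C=11
  Job 3: burst=11, C=22
  Job 4: burst=14, C=36
  Job 5: burst=14, C=50
  Job 6: burst=14, C=64
Average completion = 186/6 = 31.0

31.0


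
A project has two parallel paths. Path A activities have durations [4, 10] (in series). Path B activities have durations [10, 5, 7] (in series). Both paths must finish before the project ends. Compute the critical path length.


Path A total = 4 + 10 = 14
Path B total = 10 + 5 + 7 = 22
Critical path = longest path = max(14, 22) = 22

22


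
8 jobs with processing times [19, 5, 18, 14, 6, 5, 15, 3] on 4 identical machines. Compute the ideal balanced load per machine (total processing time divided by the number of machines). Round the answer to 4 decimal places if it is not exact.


Total processing time = 19 + 5 + 18 + 14 + 6 + 5 + 15 + 3 = 85
Number of machines = 4
Ideal balanced load = 85 / 4 = 21.25

21.25


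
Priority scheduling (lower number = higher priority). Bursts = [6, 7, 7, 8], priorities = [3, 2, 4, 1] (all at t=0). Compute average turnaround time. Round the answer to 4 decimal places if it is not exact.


Sort by priority (ascending = highest first):
Order: [(1, 8), (2, 7), (3, 6), (4, 7)]
Completion times:
  Priority 1, burst=8, C=8
  Priority 2, burst=7, C=15
  Priority 3, burst=6, C=21
  Priority 4, burst=7, C=28
Average turnaround = 72/4 = 18.0

18.0


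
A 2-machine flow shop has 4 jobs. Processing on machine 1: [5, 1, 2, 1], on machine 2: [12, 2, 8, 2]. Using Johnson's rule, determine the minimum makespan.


Apply Johnson's rule:
  Group 1 (a <= b): [(2, 1, 2), (4, 1, 2), (3, 2, 8), (1, 5, 12)]
  Group 2 (a > b): []
Optimal job order: [2, 4, 3, 1]
Schedule:
  Job 2: M1 done at 1, M2 done at 3
  Job 4: M1 done at 2, M2 done at 5
  Job 3: M1 done at 4, M2 done at 13
  Job 1: M1 done at 9, M2 done at 25
Makespan = 25

25


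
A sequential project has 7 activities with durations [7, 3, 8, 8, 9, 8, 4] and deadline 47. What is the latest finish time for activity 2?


LF(activity 2) = deadline - sum of successor durations
Successors: activities 3 through 7 with durations [8, 8, 9, 8, 4]
Sum of successor durations = 37
LF = 47 - 37 = 10

10


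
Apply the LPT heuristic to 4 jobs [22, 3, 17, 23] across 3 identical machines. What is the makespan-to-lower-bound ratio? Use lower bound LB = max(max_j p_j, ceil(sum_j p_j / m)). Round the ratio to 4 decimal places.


LPT order: [23, 22, 17, 3]
Machine loads after assignment: [23, 22, 20]
LPT makespan = 23
Lower bound = max(max_job, ceil(total/3)) = max(23, 22) = 23
Ratio = 23 / 23 = 1.0

1.0


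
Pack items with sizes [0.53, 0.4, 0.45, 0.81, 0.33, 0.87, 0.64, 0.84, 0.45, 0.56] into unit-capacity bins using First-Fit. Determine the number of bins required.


Place items sequentially using First-Fit:
  Item 0.53 -> new Bin 1
  Item 0.4 -> Bin 1 (now 0.93)
  Item 0.45 -> new Bin 2
  Item 0.81 -> new Bin 3
  Item 0.33 -> Bin 2 (now 0.78)
  Item 0.87 -> new Bin 4
  Item 0.64 -> new Bin 5
  Item 0.84 -> new Bin 6
  Item 0.45 -> new Bin 7
  Item 0.56 -> new Bin 8
Total bins used = 8

8


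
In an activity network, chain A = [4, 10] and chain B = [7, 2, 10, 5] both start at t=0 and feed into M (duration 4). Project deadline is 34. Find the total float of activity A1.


Forward pass: ES(A1) = sum of predecessors on chain A = 0
EF = ES + duration = 0 + 4 = 4
Backward pass: LF(M) = deadline = 34; LS(M) = 34 - 4 = 30
LF(A1) = LS(M) - sum(successors on chain A) = 30 - 10 = 20
LS = LF - duration = 20 - 4 = 16
Total float = LS - ES = 16 - 0 = 16

16


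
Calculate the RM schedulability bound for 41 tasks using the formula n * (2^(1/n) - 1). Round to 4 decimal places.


Compute 2^(1/41) = 1.0170497444
Subtract 1: 1.0170497444 - 1 = 0.0170497444
Multiply by n: 41 * 0.0170497444 = 0.6990395204
Round to 4 dp: 0.6990

0.6990


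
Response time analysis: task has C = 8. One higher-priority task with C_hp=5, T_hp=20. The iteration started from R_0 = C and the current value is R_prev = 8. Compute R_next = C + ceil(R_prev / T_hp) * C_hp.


R_next = C + ceil(R_prev / T_hp) * C_hp
ceil(8 / 20) = ceil(0.4) = 1
Interference = 1 * 5 = 5
R_next = 8 + 5 = 13

13


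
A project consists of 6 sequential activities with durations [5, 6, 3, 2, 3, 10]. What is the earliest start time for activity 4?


Activity 4 starts after activities 1 through 3 complete.
Predecessor durations: [5, 6, 3]
ES = 5 + 6 + 3 = 14

14


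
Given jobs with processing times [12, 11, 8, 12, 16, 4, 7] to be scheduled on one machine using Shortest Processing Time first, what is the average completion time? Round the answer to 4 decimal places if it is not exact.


Sort jobs by processing time (SPT order): [4, 7, 8, 11, 12, 12, 16]
Compute completion times sequentially:
  Job 1: processing = 4, completes at 4
  Job 2: processing = 7, completes at 11
  Job 3: processing = 8, completes at 19
  Job 4: processing = 11, completes at 30
  Job 5: processing = 12, completes at 42
  Job 6: processing = 12, completes at 54
  Job 7: processing = 16, completes at 70
Sum of completion times = 230
Average completion time = 230/7 = 32.8571

32.8571


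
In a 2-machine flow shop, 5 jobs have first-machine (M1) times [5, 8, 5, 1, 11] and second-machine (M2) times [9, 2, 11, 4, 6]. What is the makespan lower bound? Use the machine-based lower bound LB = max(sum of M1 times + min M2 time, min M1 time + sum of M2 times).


LB1 = sum(M1 times) + min(M2 times) = 30 + 2 = 32
LB2 = min(M1 times) + sum(M2 times) = 1 + 32 = 33
Lower bound = max(LB1, LB2) = max(32, 33) = 33

33


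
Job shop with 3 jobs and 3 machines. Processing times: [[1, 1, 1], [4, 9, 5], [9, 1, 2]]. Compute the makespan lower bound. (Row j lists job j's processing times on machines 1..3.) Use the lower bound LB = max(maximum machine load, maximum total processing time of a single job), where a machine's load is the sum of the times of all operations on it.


Machine loads:
  Machine 1: 1 + 4 + 9 = 14
  Machine 2: 1 + 9 + 1 = 11
  Machine 3: 1 + 5 + 2 = 8
Max machine load = 14
Job totals:
  Job 1: 3
  Job 2: 18
  Job 3: 12
Max job total = 18
Lower bound = max(14, 18) = 18

18


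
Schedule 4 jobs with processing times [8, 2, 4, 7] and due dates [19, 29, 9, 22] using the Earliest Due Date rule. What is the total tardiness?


Sort by due date (EDD order): [(4, 9), (8, 19), (7, 22), (2, 29)]
Compute completion times and tardiness:
  Job 1: p=4, d=9, C=4, tardiness=max(0,4-9)=0
  Job 2: p=8, d=19, C=12, tardiness=max(0,12-19)=0
  Job 3: p=7, d=22, C=19, tardiness=max(0,19-22)=0
  Job 4: p=2, d=29, C=21, tardiness=max(0,21-29)=0
Total tardiness = 0

0


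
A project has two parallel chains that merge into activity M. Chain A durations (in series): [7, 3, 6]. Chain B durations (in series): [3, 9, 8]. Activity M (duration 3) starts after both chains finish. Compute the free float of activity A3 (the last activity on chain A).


ES(A3) = sum of predecessors on chain A = 10
EF(A3) = ES + duration = 10 + 6 = 16
Successor of A3 is M. ES(M) = max(sum(A), sum(B)) = max(16, 20) = 20
Free float = ES(successor) - EF(current) = 20 - 16 = 4

4


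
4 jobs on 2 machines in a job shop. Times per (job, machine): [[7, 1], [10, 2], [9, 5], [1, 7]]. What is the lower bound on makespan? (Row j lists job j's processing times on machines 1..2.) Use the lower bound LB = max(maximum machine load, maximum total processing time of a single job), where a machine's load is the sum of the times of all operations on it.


Machine loads:
  Machine 1: 7 + 10 + 9 + 1 = 27
  Machine 2: 1 + 2 + 5 + 7 = 15
Max machine load = 27
Job totals:
  Job 1: 8
  Job 2: 12
  Job 3: 14
  Job 4: 8
Max job total = 14
Lower bound = max(27, 14) = 27

27


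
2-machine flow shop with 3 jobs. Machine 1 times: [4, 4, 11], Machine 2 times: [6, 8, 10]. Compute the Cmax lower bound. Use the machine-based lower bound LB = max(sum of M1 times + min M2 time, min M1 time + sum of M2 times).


LB1 = sum(M1 times) + min(M2 times) = 19 + 6 = 25
LB2 = min(M1 times) + sum(M2 times) = 4 + 24 = 28
Lower bound = max(LB1, LB2) = max(25, 28) = 28

28


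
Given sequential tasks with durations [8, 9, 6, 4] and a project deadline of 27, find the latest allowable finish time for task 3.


LF(activity 3) = deadline - sum of successor durations
Successors: activities 4 through 4 with durations [4]
Sum of successor durations = 4
LF = 27 - 4 = 23

23


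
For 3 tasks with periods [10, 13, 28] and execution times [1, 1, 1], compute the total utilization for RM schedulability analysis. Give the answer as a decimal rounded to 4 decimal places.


Compute individual utilizations (exact fractions):
  Task 1: C/T = 1/10 (approx. 0.1)
  Task 2: C/T = 1/13 (approx. 0.0769)
  Task 3: C/T = 1/28 (approx. 0.0357)
Total utilization U = 1/10 + 1/13 + 1/28 = 387/1820
Rounded to 4 decimal places: U = 0.2126
RM (Liu & Layland) bound for 3 tasks = 0.779763; compare with U = 387/1820 (approx. 0.212637)
U <= bound, so schedulable by RM sufficient condition.

0.2126


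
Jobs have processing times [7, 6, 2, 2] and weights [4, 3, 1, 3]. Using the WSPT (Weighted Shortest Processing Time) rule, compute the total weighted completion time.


Compute p/w ratios and sort ascending (WSPT): [(2, 3), (7, 4), (6, 3), (2, 1)]
Compute weighted completion times:
  Job (p=2,w=3): C=2, w*C=3*2=6
  Job (p=7,w=4): C=9, w*C=4*9=36
  Job (p=6,w=3): C=15, w*C=3*15=45
  Job (p=2,w=1): C=17, w*C=1*17=17
Total weighted completion time = 104

104


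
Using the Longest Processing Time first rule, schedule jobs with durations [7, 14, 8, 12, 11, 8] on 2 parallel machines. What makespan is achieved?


Sort jobs in decreasing order (LPT): [14, 12, 11, 8, 8, 7]
Assign each job to the least loaded machine:
  Machine 1: jobs [14, 8, 8], load = 30
  Machine 2: jobs [12, 11, 7], load = 30
Makespan = max load = 30

30


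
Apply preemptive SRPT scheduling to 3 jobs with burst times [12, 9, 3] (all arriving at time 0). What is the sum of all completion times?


Since all jobs arrive at t=0, SRPT equals SPT ordering.
SPT order: [3, 9, 12]
Completion times:
  Job 1: p=3, C=3
  Job 2: p=9, C=12
  Job 3: p=12, C=24
Total completion time = 3 + 12 + 24 = 39

39


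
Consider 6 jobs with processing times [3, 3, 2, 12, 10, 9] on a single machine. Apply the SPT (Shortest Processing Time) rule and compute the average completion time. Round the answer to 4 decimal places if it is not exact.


Sort jobs by processing time (SPT order): [2, 3, 3, 9, 10, 12]
Compute completion times sequentially:
  Job 1: processing = 2, completes at 2
  Job 2: processing = 3, completes at 5
  Job 3: processing = 3, completes at 8
  Job 4: processing = 9, completes at 17
  Job 5: processing = 10, completes at 27
  Job 6: processing = 12, completes at 39
Sum of completion times = 98
Average completion time = 98/6 = 16.3333

16.3333


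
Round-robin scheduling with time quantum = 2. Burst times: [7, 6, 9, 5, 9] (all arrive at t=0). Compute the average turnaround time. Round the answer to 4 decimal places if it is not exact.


Time quantum = 2
Execution trace:
  J1 runs 2 units, time = 2
  J2 runs 2 units, time = 4
  J3 runs 2 units, time = 6
  J4 runs 2 units, time = 8
  J5 runs 2 units, time = 10
  J1 runs 2 units, time = 12
  J2 runs 2 units, time = 14
  J3 runs 2 units, time = 16
  J4 runs 2 units, time = 18
  J5 runs 2 units, time = 20
  J1 runs 2 units, time = 22
  J2 runs 2 units, time = 24
  J3 runs 2 units, time = 26
  J4 runs 1 units, time = 27
  J5 runs 2 units, time = 29
  J1 runs 1 units, time = 30
  J3 runs 2 units, time = 32
  J5 runs 2 units, time = 34
  J3 runs 1 units, time = 35
  J5 runs 1 units, time = 36
Finish times: [30, 24, 35, 27, 36]
Average turnaround = 152/5 = 30.4

30.4


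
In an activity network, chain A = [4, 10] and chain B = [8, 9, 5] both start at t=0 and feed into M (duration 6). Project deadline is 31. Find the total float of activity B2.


Forward pass: ES(B2) = sum of predecessors on chain B = 8
EF = ES + duration = 8 + 9 = 17
Backward pass: LF(M) = deadline = 31; LS(M) = 31 - 6 = 25
LF(B2) = LS(M) - sum(successors on chain B) = 25 - 5 = 20
LS = LF - duration = 20 - 9 = 11
Total float = LS - ES = 11 - 8 = 3

3


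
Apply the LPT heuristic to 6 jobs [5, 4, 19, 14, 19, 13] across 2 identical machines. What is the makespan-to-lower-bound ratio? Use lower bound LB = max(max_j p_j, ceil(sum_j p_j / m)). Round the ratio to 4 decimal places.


LPT order: [19, 19, 14, 13, 5, 4]
Machine loads after assignment: [37, 37]
LPT makespan = 37
Lower bound = max(max_job, ceil(total/2)) = max(19, 37) = 37
Ratio = 37 / 37 = 1.0

1.0


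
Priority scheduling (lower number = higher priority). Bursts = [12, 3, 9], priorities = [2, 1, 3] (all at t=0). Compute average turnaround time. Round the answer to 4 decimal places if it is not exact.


Sort by priority (ascending = highest first):
Order: [(1, 3), (2, 12), (3, 9)]
Completion times:
  Priority 1, burst=3, C=3
  Priority 2, burst=12, C=15
  Priority 3, burst=9, C=24
Average turnaround = 42/3 = 14.0

14.0


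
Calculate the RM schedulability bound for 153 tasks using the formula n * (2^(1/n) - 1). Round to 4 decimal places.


Compute 2^(1/153) = 1.0045406514
Subtract 1: 1.0045406514 - 1 = 0.0045406514
Multiply by n: 153 * 0.0045406514 = 0.6947196642
Round to 4 dp: 0.6947

0.6947


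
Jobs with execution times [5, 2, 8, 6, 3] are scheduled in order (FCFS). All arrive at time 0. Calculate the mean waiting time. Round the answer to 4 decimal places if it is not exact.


FCFS order (as given): [5, 2, 8, 6, 3]
Waiting times:
  Job 1: wait = 0
  Job 2: wait = 5
  Job 3: wait = 7
  Job 4: wait = 15
  Job 5: wait = 21
Sum of waiting times = 48
Average waiting time = 48/5 = 9.6

9.6


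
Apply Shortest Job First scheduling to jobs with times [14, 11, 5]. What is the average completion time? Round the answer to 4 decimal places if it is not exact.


SJF order (ascending): [5, 11, 14]
Completion times:
  Job 1: burst=5, C=5
  Job 2: burst=11, C=16
  Job 3: burst=14, C=30
Average completion = 51/3 = 17.0

17.0


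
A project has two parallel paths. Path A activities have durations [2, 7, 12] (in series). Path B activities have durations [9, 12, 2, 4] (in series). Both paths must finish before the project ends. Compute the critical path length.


Path A total = 2 + 7 + 12 = 21
Path B total = 9 + 12 + 2 + 4 = 27
Critical path = longest path = max(21, 27) = 27

27


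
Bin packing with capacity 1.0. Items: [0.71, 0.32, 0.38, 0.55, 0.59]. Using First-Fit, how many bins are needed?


Place items sequentially using First-Fit:
  Item 0.71 -> new Bin 1
  Item 0.32 -> new Bin 2
  Item 0.38 -> Bin 2 (now 0.7)
  Item 0.55 -> new Bin 3
  Item 0.59 -> new Bin 4
Total bins used = 4

4


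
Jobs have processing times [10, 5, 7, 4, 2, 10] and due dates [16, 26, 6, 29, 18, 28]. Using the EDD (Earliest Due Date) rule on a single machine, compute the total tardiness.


Sort by due date (EDD order): [(7, 6), (10, 16), (2, 18), (5, 26), (10, 28), (4, 29)]
Compute completion times and tardiness:
  Job 1: p=7, d=6, C=7, tardiness=max(0,7-6)=1
  Job 2: p=10, d=16, C=17, tardiness=max(0,17-16)=1
  Job 3: p=2, d=18, C=19, tardiness=max(0,19-18)=1
  Job 4: p=5, d=26, C=24, tardiness=max(0,24-26)=0
  Job 5: p=10, d=28, C=34, tardiness=max(0,34-28)=6
  Job 6: p=4, d=29, C=38, tardiness=max(0,38-29)=9
Total tardiness = 18

18


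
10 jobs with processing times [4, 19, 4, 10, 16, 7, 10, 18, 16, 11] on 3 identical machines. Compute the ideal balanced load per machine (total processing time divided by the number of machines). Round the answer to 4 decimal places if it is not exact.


Total processing time = 4 + 19 + 4 + 10 + 16 + 7 + 10 + 18 + 16 + 11 = 115
Number of machines = 3
Ideal balanced load = 115 / 3 = 38.3333

38.3333


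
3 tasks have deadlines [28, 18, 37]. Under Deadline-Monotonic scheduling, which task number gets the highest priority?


Sort tasks by relative deadline (ascending):
  Task 2: deadline = 18
  Task 1: deadline = 28
  Task 3: deadline = 37
Priority order (highest first): [2, 1, 3]
Highest priority task = 2

2


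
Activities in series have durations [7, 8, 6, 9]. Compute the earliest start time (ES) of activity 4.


Activity 4 starts after activities 1 through 3 complete.
Predecessor durations: [7, 8, 6]
ES = 7 + 8 + 6 = 21

21


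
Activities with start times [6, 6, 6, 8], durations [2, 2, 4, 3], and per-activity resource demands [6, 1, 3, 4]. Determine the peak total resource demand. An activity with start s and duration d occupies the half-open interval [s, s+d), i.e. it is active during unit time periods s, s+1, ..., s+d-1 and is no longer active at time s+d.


Each activity i is active on [start_i, start_i + duration_i).
Compute total resource usage per time slot:
  t=0: active resources = [], total = 0
  t=1: active resources = [], total = 0
  t=2: active resources = [], total = 0
  t=3: active resources = [], total = 0
  t=4: active resources = [], total = 0
  t=5: active resources = [], total = 0
  t=6: active resources = [6, 1, 3], total = 10
  t=7: active resources = [6, 1, 3], total = 10
  t=8: active resources = [3, 4], total = 7
  t=9: active resources = [3, 4], total = 7
  t=10: active resources = [4], total = 4
Peak resource demand = 10

10
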